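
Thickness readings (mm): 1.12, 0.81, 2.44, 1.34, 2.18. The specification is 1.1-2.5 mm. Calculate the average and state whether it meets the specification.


Average = 1.58 mm
Within specification: Yes

Sum = 7.89
Average = 7.89 / 5 = 1.58 mm
Specification range: 1.1 to 2.5 mm
Within spec: Yes


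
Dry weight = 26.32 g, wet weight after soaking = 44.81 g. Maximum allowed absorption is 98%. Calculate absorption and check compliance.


WA = (44.81 - 26.32) / 26.32 x 100 = 70.3%
Maximum allowed: 98%
Compliant: Yes


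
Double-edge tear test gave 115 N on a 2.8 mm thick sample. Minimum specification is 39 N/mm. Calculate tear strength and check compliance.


Tear strength = 41.1 N/mm
Compliant: Yes

Tear strength = 115 / 2.8 = 41.1 N/mm
Required minimum = 39 N/mm
Compliant: Yes


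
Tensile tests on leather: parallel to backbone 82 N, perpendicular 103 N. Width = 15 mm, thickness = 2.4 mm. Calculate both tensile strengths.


Area = 15 x 2.4 = 36.0 mm^2
TS (parallel) = 82 / 36.0 = 2.28 N/mm^2
TS (perpendicular) = 103 / 36.0 = 2.86 N/mm^2


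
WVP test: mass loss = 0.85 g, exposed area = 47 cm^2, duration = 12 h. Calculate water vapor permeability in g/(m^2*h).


15.07 g/(m^2*h)

WVP = mass_loss / (area x time) x 10000
WVP = 0.85 / (47 x 12) x 10000
WVP = 0.85 / 564 x 10000 = 15.07 g/(m^2*h)


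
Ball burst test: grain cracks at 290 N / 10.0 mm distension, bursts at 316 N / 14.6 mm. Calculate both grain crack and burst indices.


Crack index = 290 / 10.0 = 29.0 N/mm
Burst index = 316 / 14.6 = 21.6 N/mm


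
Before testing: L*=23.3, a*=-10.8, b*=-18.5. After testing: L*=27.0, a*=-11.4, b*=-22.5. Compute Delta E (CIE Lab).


Delta E = 5.48

dL = 27.0 - 23.3 = 3.7
da = -11.4 - (-10.8) = -0.6
db = -22.5 - (-18.5) = -4.0
dE = sqrt((3.7)^2 + (-0.6)^2 + (-4.0)^2) = 5.48


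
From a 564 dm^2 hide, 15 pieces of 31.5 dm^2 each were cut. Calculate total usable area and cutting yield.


Usable area = 472.5 dm^2
Yield = 83.8%


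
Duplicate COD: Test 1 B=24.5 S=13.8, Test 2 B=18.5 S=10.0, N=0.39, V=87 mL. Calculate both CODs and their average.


COD1 = 383.7 mg/L
COD2 = 304.8 mg/L
Average = 344.3 mg/L

COD1 = (24.5 - 13.8) x 0.39 x 8000 / 87 = 383.7 mg/L
COD2 = (18.5 - 10.0) x 0.39 x 8000 / 87 = 304.8 mg/L
Average = (383.7 + 304.8) / 2 = 344.3 mg/L


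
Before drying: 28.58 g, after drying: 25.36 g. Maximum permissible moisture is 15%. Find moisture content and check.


Moisture content = 11.3%
Acceptable: Yes


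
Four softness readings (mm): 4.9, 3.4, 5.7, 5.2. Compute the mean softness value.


4.80 mm

Sum = 4.9 + 3.4 + 5.7 + 5.2
Mean = 19.2 / 4 = 4.80 mm


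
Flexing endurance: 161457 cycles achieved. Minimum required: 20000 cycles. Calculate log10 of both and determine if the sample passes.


log10(161457) = 5.21
log10(20000) = 4.30
Passes: Yes


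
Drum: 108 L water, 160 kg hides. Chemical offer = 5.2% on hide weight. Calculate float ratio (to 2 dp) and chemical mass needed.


Float ratio = 108 / 160 = 0.68
Chemical = 160 x 5.2 / 100 = 8.32 kg


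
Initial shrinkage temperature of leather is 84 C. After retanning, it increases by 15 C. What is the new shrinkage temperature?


New Ts = 84 + 15 = 99 C


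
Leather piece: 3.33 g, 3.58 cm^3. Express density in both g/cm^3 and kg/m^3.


Density = 3.33 / 3.58 = 0.930 g/cm^3
Convert: 0.930 x 1000 = 930 kg/m^3


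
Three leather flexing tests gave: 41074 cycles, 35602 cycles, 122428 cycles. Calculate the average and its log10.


Average = (41074 + 35602 + 122428) / 3 = 66368 cycles
log10(66368) = 4.82


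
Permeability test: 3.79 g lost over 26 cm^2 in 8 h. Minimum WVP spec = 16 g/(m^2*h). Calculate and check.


WVP = 3.79 / (26 x 8) x 10000 = 182.21 g/(m^2*h)
Minimum: 16 g/(m^2*h)
Meets spec: Yes


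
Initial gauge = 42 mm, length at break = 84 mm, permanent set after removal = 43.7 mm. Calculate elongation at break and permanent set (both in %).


Elongation at break = (84 - 42) / 42 x 100 = 100.0%
Permanent set = (43.7 - 42) / 42 x 100 = 4.0%


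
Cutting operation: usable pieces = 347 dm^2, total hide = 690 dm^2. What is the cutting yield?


50.3%


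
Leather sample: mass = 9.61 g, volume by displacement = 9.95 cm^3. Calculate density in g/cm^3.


Density = mass / volume
Density = 9.61 / 9.95 = 0.966 g/cm^3


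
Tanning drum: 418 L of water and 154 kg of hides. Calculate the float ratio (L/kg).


2.7

Float ratio = water / hide weight
Ratio = 418 / 154 = 2.7


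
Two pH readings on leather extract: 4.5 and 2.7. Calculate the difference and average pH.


Difference = |4.5 - 2.7| = 1.8
Average = (4.5 + 2.7) / 2 = 3.60


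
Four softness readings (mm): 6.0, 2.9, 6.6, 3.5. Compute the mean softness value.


Sum = 6.0 + 2.9 + 6.6 + 3.5
Mean = 19.0 / 4 = 4.75 mm


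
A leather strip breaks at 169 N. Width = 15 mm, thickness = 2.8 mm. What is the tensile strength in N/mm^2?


4.02 N/mm^2

Cross-sectional area = 15 x 2.8 = 42.0 mm^2
Tensile strength = 169 / 42.0 = 4.02 N/mm^2


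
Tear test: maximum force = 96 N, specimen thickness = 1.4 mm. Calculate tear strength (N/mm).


68.6 N/mm

Tear strength = force / thickness
Tear = 96 / 1.4 = 68.6 N/mm


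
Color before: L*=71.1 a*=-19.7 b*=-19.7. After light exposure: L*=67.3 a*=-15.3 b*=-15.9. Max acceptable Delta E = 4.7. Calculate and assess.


Delta E = 6.95
Passes: No


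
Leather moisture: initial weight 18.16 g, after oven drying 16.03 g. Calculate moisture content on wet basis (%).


11.7%


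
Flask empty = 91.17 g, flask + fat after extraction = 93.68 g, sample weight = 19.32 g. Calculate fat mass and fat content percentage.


Fat mass = 93.68 - 91.17 = 2.51 g
Fat% = 2.51 / 19.32 x 100 = 13.0%


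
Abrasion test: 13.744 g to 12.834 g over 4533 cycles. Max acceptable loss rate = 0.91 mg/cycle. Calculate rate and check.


Rate = 0.201 mg/cycle
Passes: Yes

Loss = 13.744 - 12.834 = 0.910 g
Rate = 0.910 g / 4533 cycles x 1000 = 0.201 mg/cycle
Max = 0.91 mg/cycle
Passes: Yes


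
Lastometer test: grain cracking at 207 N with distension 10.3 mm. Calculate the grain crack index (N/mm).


Grain crack index = force / distension
Index = 207 / 10.3 = 20.1 N/mm


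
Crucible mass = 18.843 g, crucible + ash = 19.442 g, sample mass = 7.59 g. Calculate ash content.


Ash mass = 0.599 g
Ash content = 7.89%

Ash mass = 19.442 - 18.843 = 0.599 g
Ash% = 0.599 / 7.59 x 100 = 7.89%


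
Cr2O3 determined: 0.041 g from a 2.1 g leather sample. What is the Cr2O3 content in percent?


1.95%


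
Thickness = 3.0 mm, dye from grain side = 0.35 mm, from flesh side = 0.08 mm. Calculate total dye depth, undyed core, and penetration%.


Total dyed = 0.43 mm
Undyed core = 2.57 mm
Penetration = 14.3%

Total dyed = 0.35 + 0.08 = 0.43 mm
Undyed core = 3.0 - 0.43 = 2.57 mm
Penetration = 0.43 / 3.0 x 100 = 14.3%


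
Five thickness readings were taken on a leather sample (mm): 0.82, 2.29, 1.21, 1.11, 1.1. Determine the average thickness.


1.31 mm

Sum = 0.82 + 2.29 + 1.21 + 1.11 + 1.1 = 6.53
Average = 6.53 / 5 = 1.31 mm


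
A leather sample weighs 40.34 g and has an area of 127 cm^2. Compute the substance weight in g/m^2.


Substance weight = mass / area x 10000
SW = 40.34 / 127 x 10000
SW = 3176.4 g/m^2


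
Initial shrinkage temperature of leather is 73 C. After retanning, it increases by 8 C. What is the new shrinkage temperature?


81 C

New Ts = 73 + 8 = 81 C


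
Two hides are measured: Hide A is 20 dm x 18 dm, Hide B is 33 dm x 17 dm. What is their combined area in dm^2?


921 dm^2

Hide A area = 20 x 18 = 360 dm^2
Hide B area = 33 x 17 = 561 dm^2
Total = 360 + 561 = 921 dm^2


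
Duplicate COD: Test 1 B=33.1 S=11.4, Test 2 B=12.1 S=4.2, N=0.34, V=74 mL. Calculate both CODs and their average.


COD1 = 797.6 mg/L
COD2 = 290.4 mg/L
Average = 544.0 mg/L

COD1 = (33.1 - 11.4) x 0.34 x 8000 / 74 = 797.6 mg/L
COD2 = (12.1 - 4.2) x 0.34 x 8000 / 74 = 290.4 mg/L
Average = (797.6 + 290.4) / 2 = 544.0 mg/L


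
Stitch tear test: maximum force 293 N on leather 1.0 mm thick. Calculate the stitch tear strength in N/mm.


Stitch tear strength = force / thickness
STS = 293 / 1.0 = 293.0 N/mm


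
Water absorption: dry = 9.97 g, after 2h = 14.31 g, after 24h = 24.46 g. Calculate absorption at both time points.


WA (2h) = (14.31 - 9.97) / 9.97 x 100 = 43.5%
WA (24h) = (24.46 - 9.97) / 9.97 x 100 = 145.3%


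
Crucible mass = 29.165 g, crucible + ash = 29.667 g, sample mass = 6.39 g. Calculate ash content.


Ash mass = 29.667 - 29.165 = 0.502 g
Ash% = 0.502 / 6.39 x 100 = 7.86%


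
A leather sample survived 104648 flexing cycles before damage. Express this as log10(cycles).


log10(104648) = 5.02


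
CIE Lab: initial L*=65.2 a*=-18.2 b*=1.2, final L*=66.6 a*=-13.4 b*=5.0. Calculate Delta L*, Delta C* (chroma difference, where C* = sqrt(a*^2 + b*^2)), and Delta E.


Delta L* = 66.6 - 65.2 = 1.4
C1* = sqrt((-18.2)^2 + (1.2)^2) = 18.240
C2* = sqrt((-13.4)^2 + (5.0)^2) = 14.302
Delta C* = 14.302 - 18.240 = -3.94
Delta E = sqrt((1.4)^2 + (4.8)^2 + (3.8)^2) = 6.28


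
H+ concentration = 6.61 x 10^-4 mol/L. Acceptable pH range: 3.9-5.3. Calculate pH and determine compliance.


pH = -log10(6.61 x 10^-4) = 3.18
Range: 3.9 to 5.3
Compliant: No


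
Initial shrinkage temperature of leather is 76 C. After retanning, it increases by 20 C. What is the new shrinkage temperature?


New Ts = 76 + 20 = 96 C


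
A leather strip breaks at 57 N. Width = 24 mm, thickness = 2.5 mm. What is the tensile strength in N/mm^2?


0.95 N/mm^2

Cross-sectional area = 24 x 2.5 = 60.0 mm^2
Tensile strength = 57 / 60.0 = 0.95 N/mm^2


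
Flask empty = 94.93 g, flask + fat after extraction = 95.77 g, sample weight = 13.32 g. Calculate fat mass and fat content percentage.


Fat mass = 95.77 - 94.93 = 0.84 g
Fat% = 0.84 / 13.32 x 100 = 6.3%


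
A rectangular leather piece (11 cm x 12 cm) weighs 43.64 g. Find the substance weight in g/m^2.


3306.1 g/m^2

Area = 11 x 12 = 132 cm^2
SW = 43.64 / 132 x 10000 = 3306.1 g/m^2


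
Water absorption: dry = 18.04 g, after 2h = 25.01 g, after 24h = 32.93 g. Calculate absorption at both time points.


2h absorption = 38.6%
24h absorption = 82.5%


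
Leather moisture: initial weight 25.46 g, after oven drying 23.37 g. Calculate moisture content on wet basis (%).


8.2%

Moisture = 25.46 - 23.37 = 2.09 g
MC = 2.09 / 25.46 x 100 = 8.2%


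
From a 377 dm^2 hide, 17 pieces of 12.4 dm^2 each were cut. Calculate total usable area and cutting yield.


Total usable = 17 x 12.4 = 210.8 dm^2
Yield = 210.8 / 377 x 100 = 55.9%


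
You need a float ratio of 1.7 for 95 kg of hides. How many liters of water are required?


Water = hide weight x target ratio
Water = 95 x 1.7 = 161.5 L


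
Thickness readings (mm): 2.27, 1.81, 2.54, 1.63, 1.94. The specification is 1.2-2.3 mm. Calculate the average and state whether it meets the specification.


Sum = 10.19
Average = 10.19 / 5 = 2.04 mm
Specification range: 1.2 to 2.3 mm
Within spec: Yes


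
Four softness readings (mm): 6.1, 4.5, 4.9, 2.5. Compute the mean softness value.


4.50 mm

Sum = 6.1 + 4.5 + 4.9 + 2.5
Mean = 18.0 / 4 = 4.50 mm


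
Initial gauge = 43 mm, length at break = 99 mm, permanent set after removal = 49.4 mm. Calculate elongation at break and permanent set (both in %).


Elongation at break = (99 - 43) / 43 x 100 = 130.2%
Permanent set = (49.4 - 43) / 43 x 100 = 14.9%


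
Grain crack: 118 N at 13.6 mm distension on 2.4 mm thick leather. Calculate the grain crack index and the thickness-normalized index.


Crack index = 118 / 13.6 = 8.7 N/mm
Normalized = 8.7 / 2.4 = 3.6 N/mm per mm


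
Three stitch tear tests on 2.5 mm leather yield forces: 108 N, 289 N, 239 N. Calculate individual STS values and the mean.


STS1 = 43.2 N/mm
STS2 = 115.6 N/mm
STS3 = 95.6 N/mm
Mean = 84.8 N/mm

STS1 = 108 / 2.5 = 43.2 N/mm
STS2 = 289 / 2.5 = 115.6 N/mm
STS3 = 239 / 2.5 = 95.6 N/mm
Mean = (43.2 + 115.6 + 95.6) / 3 = 84.8 N/mm


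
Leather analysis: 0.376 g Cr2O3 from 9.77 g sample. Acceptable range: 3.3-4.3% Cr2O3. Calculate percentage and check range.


Cr2O3% = 0.376 / 9.77 x 100 = 3.85%
Acceptable range: 3.3 to 4.3%
Within range: Yes


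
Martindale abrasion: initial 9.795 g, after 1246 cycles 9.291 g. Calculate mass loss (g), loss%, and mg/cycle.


Mass loss = 0.504 g
Loss = 5.15%
Rate = 0.404 mg/cycle


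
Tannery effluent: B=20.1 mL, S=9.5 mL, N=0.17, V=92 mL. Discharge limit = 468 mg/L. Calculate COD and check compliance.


COD = 156.7 mg/L
Compliant: Yes

COD = (20.1 - 9.5) x 0.17 x 8000 / 92 = 156.7 mg/L
Limit: 468 mg/L
Compliant: Yes


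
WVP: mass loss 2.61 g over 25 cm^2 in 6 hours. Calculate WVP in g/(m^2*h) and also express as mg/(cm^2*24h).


WVP = 174.00 g/(m^2*h)
Daily rate = 417.60 mg/(cm^2*24h)

WVP = 2.61 / (25 x 6) x 10000 = 174.00 g/(m^2*h)
Mass loss in mg = 2.61 x 1000 = 2610 mg
Per cm^2 per 24h in mg: 2610 x 24 / (25 x 6) = 62640 / 150 = 417.60 mg/(cm^2*24h)


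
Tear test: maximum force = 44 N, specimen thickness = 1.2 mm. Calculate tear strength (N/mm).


36.7 N/mm

Tear strength = force / thickness
Tear = 44 / 1.2 = 36.7 N/mm


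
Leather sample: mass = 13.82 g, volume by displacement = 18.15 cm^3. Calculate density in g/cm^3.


Density = mass / volume
Density = 13.82 / 18.15 = 0.761 g/cm^3


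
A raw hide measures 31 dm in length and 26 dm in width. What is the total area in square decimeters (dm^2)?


Area = length x width
Area = 31 x 26 = 806 dm^2


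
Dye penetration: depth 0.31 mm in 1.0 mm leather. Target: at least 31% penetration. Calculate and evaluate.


Penetration = 0.31 / 1.0 x 100 = 31.0%
Target: 31%
Meets target: Yes


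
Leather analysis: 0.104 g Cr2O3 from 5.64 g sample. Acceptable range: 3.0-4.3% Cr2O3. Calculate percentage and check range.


Cr2O3 = 1.84%
Within range: No

Cr2O3% = 0.104 / 5.64 x 100 = 1.84%
Acceptable range: 3.0 to 4.3%
Within range: No


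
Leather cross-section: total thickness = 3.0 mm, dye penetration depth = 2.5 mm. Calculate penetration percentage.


Penetration% = 2.5 / 3.0 x 100
Penetration = 83.3%


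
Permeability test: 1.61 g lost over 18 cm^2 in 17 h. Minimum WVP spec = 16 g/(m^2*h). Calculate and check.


WVP = 52.61 g/(m^2*h)
Meets specification: Yes


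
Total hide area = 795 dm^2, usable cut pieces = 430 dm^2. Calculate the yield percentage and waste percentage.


Yield = 430 / 795 x 100 = 54.1%
Waste = 795 - 430 = 365 dm^2
Waste% = 100 - 54.1 = 45.9%


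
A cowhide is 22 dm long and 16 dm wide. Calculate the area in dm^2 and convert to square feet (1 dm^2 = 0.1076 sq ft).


Area = 22 x 16 = 352 dm^2
Conversion: 352 x 0.1076 = 37.88 sq ft


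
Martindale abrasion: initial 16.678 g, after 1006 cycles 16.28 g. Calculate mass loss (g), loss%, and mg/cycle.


Loss = 16.678 - 16.28 = 0.398 g
Loss% = 0.398 / 16.678 x 100 = 2.39%
Rate = 0.398 / 1006 x 1000 = 0.396 mg/cycle


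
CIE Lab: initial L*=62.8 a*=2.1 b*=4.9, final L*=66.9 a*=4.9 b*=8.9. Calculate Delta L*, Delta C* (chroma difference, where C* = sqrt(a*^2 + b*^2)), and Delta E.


Delta L* = 4.1
Delta C* = 4.83
Delta E = 6.38

Delta L* = 66.9 - 62.8 = 4.1
C1* = sqrt((2.1)^2 + (4.9)^2) = 5.331
C2* = sqrt((4.9)^2 + (8.9)^2) = 10.160
Delta C* = 10.160 - 5.331 = 4.83
Delta E = sqrt((4.1)^2 + (2.8)^2 + (4.0)^2) = 6.38


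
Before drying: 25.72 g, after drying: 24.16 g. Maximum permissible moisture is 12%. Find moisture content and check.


MC = (25.72 - 24.16) / 25.72 x 100 = 6.1%
Maximum: 12%
Acceptable: Yes


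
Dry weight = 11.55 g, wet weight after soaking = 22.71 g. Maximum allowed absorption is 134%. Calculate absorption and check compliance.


WA = (22.71 - 11.55) / 11.55 x 100 = 96.6%
Maximum allowed: 134%
Compliant: Yes


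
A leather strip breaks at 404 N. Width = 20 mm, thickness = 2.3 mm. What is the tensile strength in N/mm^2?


Cross-sectional area = 20 x 2.3 = 46.0 mm^2
Tensile strength = 404 / 46.0 = 8.78 N/mm^2


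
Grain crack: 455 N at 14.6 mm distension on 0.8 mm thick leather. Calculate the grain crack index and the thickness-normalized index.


Crack index = 455 / 14.6 = 31.2 N/mm
Normalized = 31.2 / 0.8 = 39.0 N/mm per mm


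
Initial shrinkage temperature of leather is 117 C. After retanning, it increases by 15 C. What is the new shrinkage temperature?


New Ts = 117 + 15 = 132 C


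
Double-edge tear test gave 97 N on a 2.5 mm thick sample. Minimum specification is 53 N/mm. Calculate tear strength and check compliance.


Tear strength = 38.8 N/mm
Compliant: No

Tear strength = 97 / 2.5 = 38.8 N/mm
Required minimum = 53 N/mm
Compliant: No


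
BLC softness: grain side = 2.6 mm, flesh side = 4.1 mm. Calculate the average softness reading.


3.35 mm


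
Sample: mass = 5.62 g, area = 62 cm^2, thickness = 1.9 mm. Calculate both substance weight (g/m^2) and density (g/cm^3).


SW = 5.62 / 62 x 10000 = 906.5 g/m^2
Volume = 62 x 1.9 / 10 = 11.78 cm^3
Density = 5.62 / 11.78 = 0.477 g/cm^3


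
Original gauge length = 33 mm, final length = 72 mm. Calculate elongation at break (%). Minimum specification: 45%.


Elongation = 118.2%
Meets spec: Yes


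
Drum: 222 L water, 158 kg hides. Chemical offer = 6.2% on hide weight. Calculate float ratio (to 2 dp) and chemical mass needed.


Float ratio = 1.41
Chemical needed = 9.796 kg

Float ratio = 222 / 158 = 1.41
Chemical = 158 x 6.2 / 100 = 9.796 kg


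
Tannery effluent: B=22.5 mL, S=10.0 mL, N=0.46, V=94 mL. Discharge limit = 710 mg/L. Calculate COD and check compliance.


COD = 489.4 mg/L
Compliant: Yes

COD = (22.5 - 10.0) x 0.46 x 8000 / 94 = 489.4 mg/L
Limit: 710 mg/L
Compliant: Yes


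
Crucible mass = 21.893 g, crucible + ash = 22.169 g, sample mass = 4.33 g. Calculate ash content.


Ash mass = 0.276 g
Ash content = 6.37%


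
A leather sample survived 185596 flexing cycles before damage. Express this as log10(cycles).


5.27


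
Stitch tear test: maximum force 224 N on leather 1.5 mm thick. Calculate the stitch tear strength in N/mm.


149.3 N/mm

Stitch tear strength = force / thickness
STS = 224 / 1.5 = 149.3 N/mm


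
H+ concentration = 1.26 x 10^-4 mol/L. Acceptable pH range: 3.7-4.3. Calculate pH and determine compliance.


pH = 3.90
Compliant: Yes


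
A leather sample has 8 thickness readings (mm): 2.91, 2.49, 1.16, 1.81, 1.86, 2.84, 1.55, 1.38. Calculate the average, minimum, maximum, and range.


Sum = 16.00
Average = 16.00 / 8 = 2.00 mm
Minimum = 1.16 mm
Maximum = 2.91 mm
Range = 2.91 - 1.16 = 1.75 mm


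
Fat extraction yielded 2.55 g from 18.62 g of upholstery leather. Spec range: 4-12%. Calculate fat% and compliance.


Fat% = 2.55 / 18.62 x 100 = 13.7%
Spec range: 4-12%
Compliant: No


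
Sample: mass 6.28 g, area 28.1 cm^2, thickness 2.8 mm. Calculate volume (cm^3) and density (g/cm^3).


Thickness in cm = 2.8 / 10 = 0.28 cm
Volume = 28.1 x 0.28 = 7.868 cm^3
Density = 6.28 / 7.868 = 0.798 g/cm^3


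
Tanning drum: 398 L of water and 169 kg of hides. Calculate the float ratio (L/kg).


Float ratio = water / hide weight
Ratio = 398 / 169 = 2.4


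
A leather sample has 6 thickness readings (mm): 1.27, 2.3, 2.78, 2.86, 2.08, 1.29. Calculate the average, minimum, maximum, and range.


Average = 2.10 mm
Min = 1.27 mm
Max = 2.86 mm
Range = 1.59 mm

Sum = 12.58
Average = 12.58 / 6 = 2.10 mm
Minimum = 1.27 mm
Maximum = 2.86 mm
Range = 2.86 - 1.27 = 1.59 mm


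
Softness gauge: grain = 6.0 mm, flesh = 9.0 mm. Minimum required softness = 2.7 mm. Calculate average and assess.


Average softness = 7.50 mm
Meets requirement: Yes

Average = (6.0 + 9.0) / 2 = 7.50 mm
Minimum = 2.7 mm
Meets requirement: Yes


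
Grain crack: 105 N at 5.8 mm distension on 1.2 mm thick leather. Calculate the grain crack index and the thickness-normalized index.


Crack index = 18.1 N/mm
Normalized index = 15.1 N/mm per mm

Crack index = 105 / 5.8 = 18.1 N/mm
Normalized = 18.1 / 1.2 = 15.1 N/mm per mm


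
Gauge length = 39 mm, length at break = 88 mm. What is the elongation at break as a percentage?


125.6%

Extension = 88 - 39 = 49 mm
Elongation = 49 / 39 x 100 = 125.6%


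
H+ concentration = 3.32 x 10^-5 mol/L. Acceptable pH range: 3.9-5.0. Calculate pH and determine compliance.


pH = 4.48
Compliant: Yes

pH = -log10(3.32 x 10^-5) = 4.48
Range: 3.9 to 5.0
Compliant: Yes


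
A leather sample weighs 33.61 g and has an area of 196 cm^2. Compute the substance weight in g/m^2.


1714.8 g/m^2

Substance weight = mass / area x 10000
SW = 33.61 / 196 x 10000
SW = 1714.8 g/m^2


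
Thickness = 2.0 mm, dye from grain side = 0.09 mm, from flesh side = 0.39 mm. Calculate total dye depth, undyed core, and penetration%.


Total dyed = 0.09 + 0.39 = 0.48 mm
Undyed core = 2.0 - 0.48 = 1.52 mm
Penetration = 0.48 / 2.0 x 100 = 24.0%


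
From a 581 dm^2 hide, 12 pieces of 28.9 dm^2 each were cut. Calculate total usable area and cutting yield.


Total usable = 12 x 28.9 = 346.8 dm^2
Yield = 346.8 / 581 x 100 = 59.7%


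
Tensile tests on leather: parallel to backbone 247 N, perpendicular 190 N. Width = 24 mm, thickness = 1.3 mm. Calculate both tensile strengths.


Parallel = 7.92 N/mm^2
Perpendicular = 6.09 N/mm^2

Area = 24 x 1.3 = 31.2 mm^2
TS (parallel) = 247 / 31.2 = 7.92 N/mm^2
TS (perpendicular) = 190 / 31.2 = 6.09 N/mm^2


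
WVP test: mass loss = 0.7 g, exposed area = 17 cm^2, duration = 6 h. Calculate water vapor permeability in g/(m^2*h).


WVP = mass_loss / (area x time) x 10000
WVP = 0.7 / (17 x 6) x 10000
WVP = 0.7 / 102 x 10000 = 68.63 g/(m^2*h)


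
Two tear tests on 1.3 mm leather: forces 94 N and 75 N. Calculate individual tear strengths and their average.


Tear 1 = 72.3 N/mm
Tear 2 = 57.7 N/mm
Average = 65.0 N/mm

Tear 1 = 94 / 1.3 = 72.3 N/mm
Tear 2 = 75 / 1.3 = 57.7 N/mm
Average = (72.3 + 57.7) / 2 = 65.0 N/mm


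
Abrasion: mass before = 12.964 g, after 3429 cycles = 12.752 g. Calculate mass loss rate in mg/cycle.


0.062 mg/cycle

Mass loss = 12.964 - 12.752 = 0.212 g
Rate = 0.212 / 3429 x 1000 = 0.062 mg/cycle


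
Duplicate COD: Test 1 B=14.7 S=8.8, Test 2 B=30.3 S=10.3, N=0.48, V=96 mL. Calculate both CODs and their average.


COD1 = (14.7 - 8.8) x 0.48 x 8000 / 96 = 236.0 mg/L
COD2 = (30.3 - 10.3) x 0.48 x 8000 / 96 = 800.0 mg/L
Average = (236.0 + 800.0) / 2 = 518.0 mg/L


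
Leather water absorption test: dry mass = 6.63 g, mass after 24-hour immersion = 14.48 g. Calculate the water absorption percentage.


118.4%


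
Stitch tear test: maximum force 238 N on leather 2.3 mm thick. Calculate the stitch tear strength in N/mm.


Stitch tear strength = force / thickness
STS = 238 / 2.3 = 103.5 N/mm


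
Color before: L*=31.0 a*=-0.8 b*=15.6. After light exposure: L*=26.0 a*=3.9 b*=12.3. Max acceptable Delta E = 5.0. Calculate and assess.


dL = -5.0, da = 4.7, db = -3.3
dE = sqrt((-5.0)^2 + (4.7)^2 + (-3.3)^2) = 7.61
Max = 5.0
Passes: No


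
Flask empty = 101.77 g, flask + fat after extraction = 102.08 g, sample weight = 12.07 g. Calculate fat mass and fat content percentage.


Fat mass = 102.08 - 101.77 = 0.31 g
Fat% = 0.31 / 12.07 x 100 = 2.6%


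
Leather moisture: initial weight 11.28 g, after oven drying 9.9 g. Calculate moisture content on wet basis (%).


12.2%


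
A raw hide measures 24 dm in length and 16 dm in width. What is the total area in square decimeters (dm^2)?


384 dm^2


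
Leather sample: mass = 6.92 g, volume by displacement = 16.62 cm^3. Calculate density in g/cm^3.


Density = mass / volume
Density = 6.92 / 16.62 = 0.416 g/cm^3


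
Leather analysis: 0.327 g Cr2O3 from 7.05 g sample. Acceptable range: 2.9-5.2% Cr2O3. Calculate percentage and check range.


Cr2O3% = 0.327 / 7.05 x 100 = 4.64%
Acceptable range: 2.9 to 5.2%
Within range: Yes


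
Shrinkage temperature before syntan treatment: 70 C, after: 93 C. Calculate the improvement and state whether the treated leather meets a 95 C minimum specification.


Improvement = 23 C
Meets 95 C spec: No


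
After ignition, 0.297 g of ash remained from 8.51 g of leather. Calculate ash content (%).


3.49%

Ash% = 0.297 / 8.51 x 100
Ash% = 3.49%


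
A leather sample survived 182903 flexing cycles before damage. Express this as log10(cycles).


log10(182903) = 5.26


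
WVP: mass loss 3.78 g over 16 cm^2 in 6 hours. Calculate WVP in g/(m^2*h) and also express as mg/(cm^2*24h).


WVP = 393.75 g/(m^2*h)
Daily rate = 945.00 mg/(cm^2*24h)

WVP = 3.78 / (16 x 6) x 10000 = 393.75 g/(m^2*h)
Mass loss in mg = 3.78 x 1000 = 3780 mg
Per cm^2 per 24h in mg: 3780 x 24 / (16 x 6) = 90720 / 96 = 945.00 mg/(cm^2*24h)


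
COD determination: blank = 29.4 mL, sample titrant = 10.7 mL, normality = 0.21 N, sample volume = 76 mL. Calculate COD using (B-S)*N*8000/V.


COD = (29.4 - 10.7) x 0.21 x 8000 / 76
COD = 18.7 x 0.21 x 8000 / 76
COD = 413.4 mg/L


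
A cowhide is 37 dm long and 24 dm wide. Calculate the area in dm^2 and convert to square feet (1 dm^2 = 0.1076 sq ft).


Area = 37 x 24 = 888 dm^2
Conversion: 888 x 0.1076 = 95.55 sq ft


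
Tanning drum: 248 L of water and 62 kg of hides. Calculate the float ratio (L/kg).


Float ratio = water / hide weight
Ratio = 248 / 62 = 4.0


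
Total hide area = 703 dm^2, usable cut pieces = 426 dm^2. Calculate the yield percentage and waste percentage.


Yield = 426 / 703 x 100 = 60.6%
Waste = 703 - 426 = 277 dm^2
Waste% = 100 - 60.6 = 39.4%


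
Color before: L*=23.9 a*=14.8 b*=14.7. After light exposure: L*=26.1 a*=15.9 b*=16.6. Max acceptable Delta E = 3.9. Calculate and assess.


dL = 2.2, da = 1.1, db = 1.9
dE = sqrt((2.2)^2 + (1.1)^2 + (1.9)^2) = 3.11
Max = 3.9
Passes: Yes


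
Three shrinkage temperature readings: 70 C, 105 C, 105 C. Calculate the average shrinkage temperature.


93.3 C


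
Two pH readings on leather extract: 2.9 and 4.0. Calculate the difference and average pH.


Difference = 1.1
Average pH = 3.45

Difference = |2.9 - 4.0| = 1.1
Average = (2.9 + 4.0) / 2 = 3.45


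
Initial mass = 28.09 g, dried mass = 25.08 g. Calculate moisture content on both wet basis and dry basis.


Wet basis = 10.7%
Dry basis = 12.0%

Moisture lost = 28.09 - 25.08 = 3.01 g
Wet basis MC = 3.01 / 28.09 x 100 = 10.7%
Dry basis MC = 3.01 / 25.08 x 100 = 12.0%


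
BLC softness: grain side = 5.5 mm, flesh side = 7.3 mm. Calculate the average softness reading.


6.40 mm


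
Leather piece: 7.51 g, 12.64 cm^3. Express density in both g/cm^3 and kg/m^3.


0.594 g/cm^3
594 kg/m^3

Density = 7.51 / 12.64 = 0.594 g/cm^3
Convert: 0.594 x 1000 = 594 kg/m^3


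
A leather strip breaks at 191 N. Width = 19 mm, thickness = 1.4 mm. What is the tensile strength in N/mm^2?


7.18 N/mm^2


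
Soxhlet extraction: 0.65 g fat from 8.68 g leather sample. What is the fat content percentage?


Fat content = 0.65 / 8.68 x 100
Fat = 7.5%


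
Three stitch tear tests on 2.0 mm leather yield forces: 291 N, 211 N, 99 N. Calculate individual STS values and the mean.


STS1 = 291 / 2.0 = 145.5 N/mm
STS2 = 211 / 2.0 = 105.5 N/mm
STS3 = 99 / 2.0 = 49.5 N/mm
Mean = (145.5 + 105.5 + 49.5) / 3 = 100.2 N/mm


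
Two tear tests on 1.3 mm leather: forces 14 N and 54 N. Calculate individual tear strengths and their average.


Tear 1 = 14 / 1.3 = 10.8 N/mm
Tear 2 = 54 / 1.3 = 41.5 N/mm
Average = (10.8 + 41.5) / 2 = 26.2 N/mm


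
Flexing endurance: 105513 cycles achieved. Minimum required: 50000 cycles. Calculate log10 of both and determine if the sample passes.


Achieved: log10 = 5.02
Required: log10 = 4.70
Passes: Yes

log10(105513) = 5.02
log10(50000) = 4.70
Passes: Yes


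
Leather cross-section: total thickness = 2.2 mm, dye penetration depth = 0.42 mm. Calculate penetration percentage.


19.1%

Penetration% = 0.42 / 2.2 x 100
Penetration = 19.1%


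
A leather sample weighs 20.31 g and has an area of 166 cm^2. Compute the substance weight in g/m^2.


Substance weight = mass / area x 10000
SW = 20.31 / 166 x 10000
SW = 1223.5 g/m^2


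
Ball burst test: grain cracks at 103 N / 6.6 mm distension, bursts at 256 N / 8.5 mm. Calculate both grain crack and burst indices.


Crack index = 103 / 6.6 = 15.6 N/mm
Burst index = 256 / 8.5 = 30.1 N/mm


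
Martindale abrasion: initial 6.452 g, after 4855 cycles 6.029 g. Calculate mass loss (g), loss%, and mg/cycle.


Loss = 6.452 - 6.029 = 0.423 g
Loss% = 0.423 / 6.452 x 100 = 6.56%
Rate = 0.423 / 4855 x 1000 = 0.087 mg/cycle


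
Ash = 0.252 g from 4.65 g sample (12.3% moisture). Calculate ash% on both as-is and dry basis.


As-is ash = 5.42%
Dry-basis ash = 6.18%

As-is ash% = 0.252 / 4.65 x 100 = 5.42%
Dry mass = 4.65 x (100 - 12.3) / 100 = 4.07805 g
Dry-basis ash% = 0.252 / 4.07805 x 100 = 6.18%


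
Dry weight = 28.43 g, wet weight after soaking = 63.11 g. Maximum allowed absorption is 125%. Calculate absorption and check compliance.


Absorption = 122.0%
Compliant: Yes


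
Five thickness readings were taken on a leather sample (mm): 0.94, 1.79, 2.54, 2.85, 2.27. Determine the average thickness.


2.08 mm

Sum = 0.94 + 1.79 + 2.54 + 2.85 + 2.27 = 10.39
Average = 10.39 / 5 = 2.08 mm


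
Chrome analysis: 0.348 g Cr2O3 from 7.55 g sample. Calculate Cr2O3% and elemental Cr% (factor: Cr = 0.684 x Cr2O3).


Cr2O3% = 0.348 / 7.55 x 100 = 4.61%
Cr% = 4.61 x 0.684 = 3.15%


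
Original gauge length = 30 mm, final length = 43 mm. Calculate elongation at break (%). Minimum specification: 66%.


Extension = 43 - 30 = 13 mm
Elongation = 13 / 30 x 100 = 43.3%
Minimum required: 66%
Meets specification: No


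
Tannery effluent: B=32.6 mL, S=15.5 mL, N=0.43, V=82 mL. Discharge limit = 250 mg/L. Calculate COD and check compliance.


COD = 717.4 mg/L
Compliant: No

COD = (32.6 - 15.5) x 0.43 x 8000 / 82 = 717.4 mg/L
Limit: 250 mg/L
Compliant: No


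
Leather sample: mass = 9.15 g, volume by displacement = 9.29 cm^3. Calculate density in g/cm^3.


0.985 g/cm^3


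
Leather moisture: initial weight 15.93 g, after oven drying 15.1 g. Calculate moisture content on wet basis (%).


Moisture = 15.93 - 15.1 = 0.83 g
MC = 0.83 / 15.93 x 100 = 5.2%


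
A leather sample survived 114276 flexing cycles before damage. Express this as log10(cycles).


5.06

log10(114276) = 5.06


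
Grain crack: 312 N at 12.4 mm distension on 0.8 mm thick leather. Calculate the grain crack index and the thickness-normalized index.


Crack index = 25.2 N/mm
Normalized index = 31.5 N/mm per mm


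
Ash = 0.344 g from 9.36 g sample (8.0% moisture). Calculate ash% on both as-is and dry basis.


As-is ash% = 0.344 / 9.36 x 100 = 3.68%
Dry mass = 9.36 x (100 - 8.0) / 100 = 8.6112 g
Dry-basis ash% = 0.344 / 8.6112 x 100 = 3.99%


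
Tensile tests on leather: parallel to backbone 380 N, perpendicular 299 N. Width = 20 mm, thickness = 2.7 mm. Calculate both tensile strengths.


Parallel = 7.04 N/mm^2
Perpendicular = 5.54 N/mm^2

Area = 20 x 2.7 = 54.0 mm^2
TS (parallel) = 380 / 54.0 = 7.04 N/mm^2
TS (perpendicular) = 299 / 54.0 = 5.54 N/mm^2


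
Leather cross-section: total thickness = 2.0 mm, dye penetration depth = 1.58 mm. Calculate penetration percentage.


79.0%


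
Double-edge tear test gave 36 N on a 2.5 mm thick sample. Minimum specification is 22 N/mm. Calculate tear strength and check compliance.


Tear strength = 36 / 2.5 = 14.4 N/mm
Required minimum = 22 N/mm
Compliant: No


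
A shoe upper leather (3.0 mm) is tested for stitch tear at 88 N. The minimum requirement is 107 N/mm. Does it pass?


STS = 29.3 N/mm
Passes: No


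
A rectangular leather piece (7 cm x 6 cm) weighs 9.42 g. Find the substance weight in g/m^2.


2242.9 g/m^2

Area = 7 x 6 = 42 cm^2
SW = 9.42 / 42 x 10000 = 2242.9 g/m^2


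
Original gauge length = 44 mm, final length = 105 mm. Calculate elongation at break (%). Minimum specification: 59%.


Elongation = 138.6%
Meets spec: Yes

Extension = 105 - 44 = 61 mm
Elongation = 61 / 44 x 100 = 138.6%
Minimum required: 59%
Meets specification: Yes


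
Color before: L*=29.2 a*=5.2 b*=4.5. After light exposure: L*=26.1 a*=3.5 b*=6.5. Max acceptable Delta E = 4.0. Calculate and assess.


Delta E = 4.06
Passes: No

dL = -3.1, da = -1.7, db = 2.0
dE = sqrt((-3.1)^2 + (-1.7)^2 + (2.0)^2) = 4.06
Max = 4.0
Passes: No


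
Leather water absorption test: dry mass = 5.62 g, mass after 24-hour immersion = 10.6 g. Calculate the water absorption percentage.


88.6%


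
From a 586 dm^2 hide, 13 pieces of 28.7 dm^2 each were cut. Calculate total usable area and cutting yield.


Usable area = 373.1 dm^2
Yield = 63.7%


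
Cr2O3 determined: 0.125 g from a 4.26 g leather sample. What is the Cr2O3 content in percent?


Cr2O3% = 0.125 / 4.26 x 100
Cr2O3% = 2.93%


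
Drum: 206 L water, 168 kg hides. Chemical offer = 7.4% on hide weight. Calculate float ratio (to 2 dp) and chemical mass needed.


Float ratio = 1.23
Chemical needed = 12.432 kg


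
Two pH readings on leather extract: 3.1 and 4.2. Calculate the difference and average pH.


Difference = |3.1 - 4.2| = 1.1
Average = (3.1 + 4.2) / 2 = 3.65


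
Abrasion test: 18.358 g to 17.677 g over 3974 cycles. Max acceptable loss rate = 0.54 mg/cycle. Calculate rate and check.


Rate = 0.171 mg/cycle
Passes: Yes

Loss = 18.358 - 17.677 = 0.681 g
Rate = 0.681 g / 3974 cycles x 1000 = 0.171 mg/cycle
Max = 0.54 mg/cycle
Passes: Yes


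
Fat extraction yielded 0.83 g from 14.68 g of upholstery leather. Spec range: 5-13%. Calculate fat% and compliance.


Fat% = 0.83 / 14.68 x 100 = 5.7%
Spec range: 5-13%
Compliant: Yes


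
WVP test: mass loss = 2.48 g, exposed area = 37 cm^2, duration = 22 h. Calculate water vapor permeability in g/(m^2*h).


WVP = mass_loss / (area x time) x 10000
WVP = 2.48 / (37 x 22) x 10000
WVP = 2.48 / 814 x 10000 = 30.47 g/(m^2*h)


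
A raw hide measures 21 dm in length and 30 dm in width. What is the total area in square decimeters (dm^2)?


Area = length x width
Area = 21 x 30 = 630 dm^2


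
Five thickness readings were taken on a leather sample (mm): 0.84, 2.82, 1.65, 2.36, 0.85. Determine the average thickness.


1.70 mm

Sum = 0.84 + 2.82 + 1.65 + 2.36 + 0.85 = 8.52
Average = 8.52 / 5 = 1.70 mm


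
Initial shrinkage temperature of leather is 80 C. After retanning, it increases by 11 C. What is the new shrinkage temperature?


91 C

New Ts = 80 + 11 = 91 C


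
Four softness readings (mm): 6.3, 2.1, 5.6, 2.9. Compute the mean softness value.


4.23 mm


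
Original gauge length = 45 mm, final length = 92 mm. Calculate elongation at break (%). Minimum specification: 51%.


Extension = 92 - 45 = 47 mm
Elongation = 47 / 45 x 100 = 104.4%
Minimum required: 51%
Meets specification: Yes


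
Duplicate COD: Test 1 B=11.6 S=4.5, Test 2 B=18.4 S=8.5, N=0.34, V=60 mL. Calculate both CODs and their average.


COD1 = 321.9 mg/L
COD2 = 448.8 mg/L
Average = 385.4 mg/L


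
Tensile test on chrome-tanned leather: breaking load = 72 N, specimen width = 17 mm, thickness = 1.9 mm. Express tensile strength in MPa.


2.23 MPa

Cross-section = 17 x 1.9 = 32.3 mm^2
TS = 72 / 32.3 = 2.23 MPa
(1 N/mm^2 = 1 MPa)


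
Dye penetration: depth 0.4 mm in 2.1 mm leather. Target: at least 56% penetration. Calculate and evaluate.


Penetration = 19.0%
Meets target: No


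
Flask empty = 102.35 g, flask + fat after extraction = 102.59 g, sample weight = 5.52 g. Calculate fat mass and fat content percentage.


Fat mass = 0.24 g
Fat content = 4.3%


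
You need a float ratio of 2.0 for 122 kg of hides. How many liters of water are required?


244.0 L

Water = hide weight x target ratio
Water = 122 x 2.0 = 244.0 L


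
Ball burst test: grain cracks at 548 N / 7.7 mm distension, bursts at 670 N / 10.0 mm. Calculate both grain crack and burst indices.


Crack index = 548 / 7.7 = 71.2 N/mm
Burst index = 670 / 10.0 = 67.0 N/mm


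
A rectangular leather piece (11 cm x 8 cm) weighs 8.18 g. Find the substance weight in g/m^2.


929.5 g/m^2


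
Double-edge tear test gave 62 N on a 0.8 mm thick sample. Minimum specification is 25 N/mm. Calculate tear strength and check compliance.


Tear strength = 62 / 0.8 = 77.5 N/mm
Required minimum = 25 N/mm
Compliant: Yes


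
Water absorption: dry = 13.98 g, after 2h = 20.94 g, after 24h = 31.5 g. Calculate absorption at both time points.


2h absorption = 49.8%
24h absorption = 125.3%


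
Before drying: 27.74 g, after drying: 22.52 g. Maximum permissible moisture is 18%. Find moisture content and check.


MC = (27.74 - 22.52) / 27.74 x 100 = 18.8%
Maximum: 18%
Acceptable: No


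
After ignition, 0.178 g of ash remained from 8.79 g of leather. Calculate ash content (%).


2.03%

Ash% = 0.178 / 8.79 x 100
Ash% = 2.03%


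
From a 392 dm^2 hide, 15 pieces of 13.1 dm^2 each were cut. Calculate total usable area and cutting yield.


Usable area = 196.5 dm^2
Yield = 50.1%

Total usable = 15 x 13.1 = 196.5 dm^2
Yield = 196.5 / 392 x 100 = 50.1%


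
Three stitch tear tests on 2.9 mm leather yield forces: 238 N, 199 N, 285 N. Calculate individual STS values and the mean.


STS1 = 238 / 2.9 = 82.1 N/mm
STS2 = 199 / 2.9 = 68.6 N/mm
STS3 = 285 / 2.9 = 98.3 N/mm
Mean = (82.1 + 68.6 + 98.3) / 3 = 83.0 N/mm


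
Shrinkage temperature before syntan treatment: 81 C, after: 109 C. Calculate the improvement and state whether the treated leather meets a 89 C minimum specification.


Improvement = 109 - 81 = 28 C
Spec check: 109 C >= 89 C? Yes


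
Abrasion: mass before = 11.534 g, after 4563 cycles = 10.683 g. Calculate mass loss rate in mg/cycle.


0.187 mg/cycle

Mass loss = 11.534 - 10.683 = 0.851 g
Rate = 0.851 / 4563 x 1000 = 0.187 mg/cycle


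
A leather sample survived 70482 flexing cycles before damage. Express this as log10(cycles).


log10(70482) = 4.85


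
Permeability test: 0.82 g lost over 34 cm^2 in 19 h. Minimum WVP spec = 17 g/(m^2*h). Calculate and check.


WVP = 0.82 / (34 x 19) x 10000 = 12.69 g/(m^2*h)
Minimum: 17 g/(m^2*h)
Meets spec: No


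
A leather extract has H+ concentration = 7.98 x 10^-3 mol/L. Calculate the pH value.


pH = -log10[H+]
pH = -log10(7.98 x 10^-3) = 2.10


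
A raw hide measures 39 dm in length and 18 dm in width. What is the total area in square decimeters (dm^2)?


Area = length x width
Area = 39 x 18 = 702 dm^2


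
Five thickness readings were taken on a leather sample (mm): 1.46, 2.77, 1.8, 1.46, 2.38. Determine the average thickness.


1.97 mm

Sum = 1.46 + 2.77 + 1.8 + 1.46 + 2.38 = 9.87
Average = 9.87 / 5 = 1.97 mm


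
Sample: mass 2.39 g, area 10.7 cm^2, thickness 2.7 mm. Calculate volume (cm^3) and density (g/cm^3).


Thickness in cm = 2.7 / 10 = 0.27 cm
Volume = 10.7 x 0.27 = 2.889 cm^3
Density = 2.39 / 2.889 = 0.827 g/cm^3


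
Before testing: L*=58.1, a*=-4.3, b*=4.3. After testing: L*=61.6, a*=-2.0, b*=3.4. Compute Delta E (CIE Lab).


Delta E = 4.28

dL = 61.6 - 58.1 = 3.5
da = -2.0 - (-4.3) = 2.3
db = 3.4 - 4.3 = -0.9
dE = sqrt((3.5)^2 + (2.3)^2 + (-0.9)^2) = 4.28


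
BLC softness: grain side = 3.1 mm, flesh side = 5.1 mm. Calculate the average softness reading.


Average = (3.1 + 5.1) / 2
Average = 4.10 mm


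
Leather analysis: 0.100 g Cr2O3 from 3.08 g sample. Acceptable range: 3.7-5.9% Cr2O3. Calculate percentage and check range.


Cr2O3% = 0.100 / 3.08 x 100 = 3.25%
Acceptable range: 3.7 to 5.9%
Within range: No
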